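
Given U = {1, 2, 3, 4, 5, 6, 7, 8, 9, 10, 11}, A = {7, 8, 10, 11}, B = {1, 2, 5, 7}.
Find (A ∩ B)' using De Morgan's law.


U = {1, 2, 3, 4, 5, 6, 7, 8, 9, 10, 11}
A = {7, 8, 10, 11}, B = {1, 2, 5, 7}
A ∩ B = {7}
(A ∩ B)' = U \ (A ∩ B) = {1, 2, 3, 4, 5, 6, 8, 9, 10, 11}
Verification via A' ∪ B': A' = {1, 2, 3, 4, 5, 6, 9}, B' = {3, 4, 6, 8, 9, 10, 11}
A' ∪ B' = {1, 2, 3, 4, 5, 6, 8, 9, 10, 11} ✓

{1, 2, 3, 4, 5, 6, 8, 9, 10, 11}


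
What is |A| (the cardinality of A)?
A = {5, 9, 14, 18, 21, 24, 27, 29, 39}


Set A = {5, 9, 14, 18, 21, 24, 27, 29, 39}
Listing elements: 5, 9, 14, 18, 21, 24, 27, 29, 39
Counting: 9 elements
|A| = 9

9


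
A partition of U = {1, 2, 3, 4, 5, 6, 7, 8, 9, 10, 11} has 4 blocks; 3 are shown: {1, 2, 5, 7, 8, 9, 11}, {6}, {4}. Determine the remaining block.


U = {1, 2, 3, 4, 5, 6, 7, 8, 9, 10, 11}
Shown blocks: {1, 2, 5, 7, 8, 9, 11}, {6}, {4}
A partition's blocks are pairwise disjoint and cover U, so the missing block = U \ (union of shown blocks).
Union of shown blocks: {1, 2, 4, 5, 6, 7, 8, 9, 11}
Missing block = U \ (union) = {3, 10}

{3, 10}


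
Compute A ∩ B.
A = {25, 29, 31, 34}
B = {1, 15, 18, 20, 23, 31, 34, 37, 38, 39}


Set A = {25, 29, 31, 34}
Set B = {1, 15, 18, 20, 23, 31, 34, 37, 38, 39}
A ∩ B includes only elements in both sets.
Check each element of A against B:
25 ✗, 29 ✗, 31 ✓, 34 ✓
A ∩ B = {31, 34}

{31, 34}


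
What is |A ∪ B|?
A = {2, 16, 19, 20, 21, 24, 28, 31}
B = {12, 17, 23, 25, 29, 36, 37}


Set A = {2, 16, 19, 20, 21, 24, 28, 31}, |A| = 8
Set B = {12, 17, 23, 25, 29, 36, 37}, |B| = 7
A ∩ B = {}, |A ∩ B| = 0
|A ∪ B| = |A| + |B| - |A ∩ B| = 8 + 7 - 0 = 15

15


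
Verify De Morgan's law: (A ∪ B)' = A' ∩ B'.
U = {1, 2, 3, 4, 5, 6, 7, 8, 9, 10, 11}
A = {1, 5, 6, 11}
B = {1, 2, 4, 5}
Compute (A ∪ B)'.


U = {1, 2, 3, 4, 5, 6, 7, 8, 9, 10, 11}
A = {1, 5, 6, 11}, B = {1, 2, 4, 5}
A ∪ B = {1, 2, 4, 5, 6, 11}
(A ∪ B)' = U \ (A ∪ B) = {3, 7, 8, 9, 10}
Verification via A' ∩ B': A' = {2, 3, 4, 7, 8, 9, 10}, B' = {3, 6, 7, 8, 9, 10, 11}
A' ∩ B' = {3, 7, 8, 9, 10} ✓

{3, 7, 8, 9, 10}


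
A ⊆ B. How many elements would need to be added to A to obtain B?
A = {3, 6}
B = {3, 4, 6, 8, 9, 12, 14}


Set A = {3, 6}, |A| = 2
Set B = {3, 4, 6, 8, 9, 12, 14}, |B| = 7
Since A ⊆ B: B \ A = {4, 8, 9, 12, 14}
|B| - |A| = 7 - 2 = 5

5


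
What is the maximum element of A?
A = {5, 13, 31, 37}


Set A = {5, 13, 31, 37}
Elements in ascending order: 5, 13, 31, 37
The largest element is 37.

37


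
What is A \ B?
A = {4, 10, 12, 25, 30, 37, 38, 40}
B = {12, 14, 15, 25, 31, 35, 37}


Set A = {4, 10, 12, 25, 30, 37, 38, 40}
Set B = {12, 14, 15, 25, 31, 35, 37}
A \ B includes elements in A that are not in B.
Check each element of A:
4 (not in B, keep), 10 (not in B, keep), 12 (in B, remove), 25 (in B, remove), 30 (not in B, keep), 37 (in B, remove), 38 (not in B, keep), 40 (not in B, keep)
A \ B = {4, 10, 30, 38, 40}

{4, 10, 30, 38, 40}


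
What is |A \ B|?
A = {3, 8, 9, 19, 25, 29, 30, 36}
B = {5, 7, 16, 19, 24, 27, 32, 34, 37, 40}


Set A = {3, 8, 9, 19, 25, 29, 30, 36}
Set B = {5, 7, 16, 19, 24, 27, 32, 34, 37, 40}
A \ B = {3, 8, 9, 25, 29, 30, 36}
|A \ B| = 7

7


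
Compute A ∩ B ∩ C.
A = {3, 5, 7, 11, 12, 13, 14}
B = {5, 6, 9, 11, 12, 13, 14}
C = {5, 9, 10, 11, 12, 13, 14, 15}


Set A = {3, 5, 7, 11, 12, 13, 14}
Set B = {5, 6, 9, 11, 12, 13, 14}
Set C = {5, 9, 10, 11, 12, 13, 14, 15}
First, A ∩ B = {5, 11, 12, 13, 14}
Then, (A ∩ B) ∩ C = {5, 11, 12, 13, 14}

{5, 11, 12, 13, 14}


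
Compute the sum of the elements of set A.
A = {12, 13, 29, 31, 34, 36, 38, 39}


Set A = {12, 13, 29, 31, 34, 36, 38, 39}
Sum = 12 + 13 + 29 + 31 + 34 + 36 + 38 + 39 = 232

232


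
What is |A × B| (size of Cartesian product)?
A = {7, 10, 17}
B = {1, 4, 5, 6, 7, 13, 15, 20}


Set A = {7, 10, 17} has 3 elements.
Set B = {1, 4, 5, 6, 7, 13, 15, 20} has 8 elements.
|A × B| = |A| × |B| = 3 × 8 = 24

24


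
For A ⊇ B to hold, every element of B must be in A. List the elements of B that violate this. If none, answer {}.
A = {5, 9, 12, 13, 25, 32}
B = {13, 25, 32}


Set A = {5, 9, 12, 13, 25, 32}
Set B = {13, 25, 32}
Check each element of B against A:
13 ∈ A, 25 ∈ A, 32 ∈ A
Elements of B not in A: {}

{}


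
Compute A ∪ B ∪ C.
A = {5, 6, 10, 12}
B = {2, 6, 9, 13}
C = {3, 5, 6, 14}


Set A = {5, 6, 10, 12}
Set B = {2, 6, 9, 13}
Set C = {3, 5, 6, 14}
First, A ∪ B = {2, 5, 6, 9, 10, 12, 13}
Then, (A ∪ B) ∪ C = {2, 3, 5, 6, 9, 10, 12, 13, 14}

{2, 3, 5, 6, 9, 10, 12, 13, 14}


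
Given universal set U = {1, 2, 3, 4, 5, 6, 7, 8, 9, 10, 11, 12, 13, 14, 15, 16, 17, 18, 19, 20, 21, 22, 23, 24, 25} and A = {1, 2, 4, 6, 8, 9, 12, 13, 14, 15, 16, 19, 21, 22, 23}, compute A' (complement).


Universal set U = {1, 2, 3, 4, 5, 6, 7, 8, 9, 10, 11, 12, 13, 14, 15, 16, 17, 18, 19, 20, 21, 22, 23, 24, 25}
Set A = {1, 2, 4, 6, 8, 9, 12, 13, 14, 15, 16, 19, 21, 22, 23}
A' = U \ A = elements in U but not in A
Checking each element of U:
1 (in A, exclude), 2 (in A, exclude), 3 (not in A, include), 4 (in A, exclude), 5 (not in A, include), 6 (in A, exclude), 7 (not in A, include), 8 (in A, exclude), 9 (in A, exclude), 10 (not in A, include), 11 (not in A, include), 12 (in A, exclude), 13 (in A, exclude), 14 (in A, exclude), 15 (in A, exclude), 16 (in A, exclude), 17 (not in A, include), 18 (not in A, include), 19 (in A, exclude), 20 (not in A, include), 21 (in A, exclude), 22 (in A, exclude), 23 (in A, exclude), 24 (not in A, include), 25 (not in A, include)
A' = {3, 5, 7, 10, 11, 17, 18, 20, 24, 25}

{3, 5, 7, 10, 11, 17, 18, 20, 24, 25}


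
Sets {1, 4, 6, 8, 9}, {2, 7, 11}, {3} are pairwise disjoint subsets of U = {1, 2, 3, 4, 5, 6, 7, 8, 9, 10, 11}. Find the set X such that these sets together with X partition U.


U = {1, 2, 3, 4, 5, 6, 7, 8, 9, 10, 11}
Shown blocks: {1, 4, 6, 8, 9}, {2, 7, 11}, {3}
A partition's blocks are pairwise disjoint and cover U, so the missing block = U \ (union of shown blocks).
Union of shown blocks: {1, 2, 3, 4, 6, 7, 8, 9, 11}
Missing block = U \ (union) = {5, 10}

{5, 10}


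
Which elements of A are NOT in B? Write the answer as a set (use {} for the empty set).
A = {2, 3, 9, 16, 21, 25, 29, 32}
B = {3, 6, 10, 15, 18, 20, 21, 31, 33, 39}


Set A = {2, 3, 9, 16, 21, 25, 29, 32}
Set B = {3, 6, 10, 15, 18, 20, 21, 31, 33, 39}
Check each element of A against B:
2 ∉ B (include), 3 ∈ B, 9 ∉ B (include), 16 ∉ B (include), 21 ∈ B, 25 ∉ B (include), 29 ∉ B (include), 32 ∉ B (include)
Elements of A not in B: {2, 9, 16, 25, 29, 32}

{2, 9, 16, 25, 29, 32}


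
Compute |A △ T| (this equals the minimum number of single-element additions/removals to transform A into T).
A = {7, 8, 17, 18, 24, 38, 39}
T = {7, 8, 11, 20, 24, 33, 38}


Set A = {7, 8, 17, 18, 24, 38, 39}
Set T = {7, 8, 11, 20, 24, 33, 38}
Elements to remove from A (in A, not in T): {17, 18, 39} → 3 removals
Elements to add to A (in T, not in A): {11, 20, 33} → 3 additions
Total edits = 3 + 3 = 6

6


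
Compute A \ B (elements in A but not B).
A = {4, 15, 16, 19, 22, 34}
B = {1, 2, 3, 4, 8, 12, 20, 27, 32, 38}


Set A = {4, 15, 16, 19, 22, 34}
Set B = {1, 2, 3, 4, 8, 12, 20, 27, 32, 38}
A \ B includes elements in A that are not in B.
Check each element of A:
4 (in B, remove), 15 (not in B, keep), 16 (not in B, keep), 19 (not in B, keep), 22 (not in B, keep), 34 (not in B, keep)
A \ B = {15, 16, 19, 22, 34}

{15, 16, 19, 22, 34}


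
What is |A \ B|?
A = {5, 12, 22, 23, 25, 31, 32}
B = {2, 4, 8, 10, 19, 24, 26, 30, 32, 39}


Set A = {5, 12, 22, 23, 25, 31, 32}
Set B = {2, 4, 8, 10, 19, 24, 26, 30, 32, 39}
A \ B = {5, 12, 22, 23, 25, 31}
|A \ B| = 6

6


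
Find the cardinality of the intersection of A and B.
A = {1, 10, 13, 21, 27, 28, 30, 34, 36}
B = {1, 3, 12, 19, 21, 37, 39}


Set A = {1, 10, 13, 21, 27, 28, 30, 34, 36}
Set B = {1, 3, 12, 19, 21, 37, 39}
A ∩ B = {1, 21}
|A ∩ B| = 2

2


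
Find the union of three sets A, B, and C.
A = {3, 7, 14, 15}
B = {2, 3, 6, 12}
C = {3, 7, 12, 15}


Set A = {3, 7, 14, 15}
Set B = {2, 3, 6, 12}
Set C = {3, 7, 12, 15}
First, A ∪ B = {2, 3, 6, 7, 12, 14, 15}
Then, (A ∪ B) ∪ C = {2, 3, 6, 7, 12, 14, 15}

{2, 3, 6, 7, 12, 14, 15}


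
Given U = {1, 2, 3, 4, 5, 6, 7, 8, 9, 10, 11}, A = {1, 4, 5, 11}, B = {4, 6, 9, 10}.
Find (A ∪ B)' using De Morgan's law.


U = {1, 2, 3, 4, 5, 6, 7, 8, 9, 10, 11}
A = {1, 4, 5, 11}, B = {4, 6, 9, 10}
A ∪ B = {1, 4, 5, 6, 9, 10, 11}
(A ∪ B)' = U \ (A ∪ B) = {2, 3, 7, 8}
Verification via A' ∩ B': A' = {2, 3, 6, 7, 8, 9, 10}, B' = {1, 2, 3, 5, 7, 8, 11}
A' ∩ B' = {2, 3, 7, 8} ✓

{2, 3, 7, 8}


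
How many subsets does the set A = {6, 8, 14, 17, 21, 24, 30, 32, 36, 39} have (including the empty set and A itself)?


Set A = {6, 8, 14, 17, 21, 24, 30, 32, 36, 39}
|A| = 10
The power set P(A) contains all subsets of A.
|P(A)| = 2^|A| = 2^10 = 1024

1024


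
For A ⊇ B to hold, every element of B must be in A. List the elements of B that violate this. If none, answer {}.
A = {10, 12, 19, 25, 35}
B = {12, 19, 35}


Set A = {10, 12, 19, 25, 35}
Set B = {12, 19, 35}
Check each element of B against A:
12 ∈ A, 19 ∈ A, 35 ∈ A
Elements of B not in A: {}

{}


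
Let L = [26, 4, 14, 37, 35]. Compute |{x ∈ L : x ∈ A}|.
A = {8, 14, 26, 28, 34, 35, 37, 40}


Set A = {8, 14, 26, 28, 34, 35, 37, 40}
Candidates: [26, 4, 14, 37, 35]
Check each candidate:
26 ∈ A, 4 ∉ A, 14 ∈ A, 37 ∈ A, 35 ∈ A
Count of candidates in A: 4

4


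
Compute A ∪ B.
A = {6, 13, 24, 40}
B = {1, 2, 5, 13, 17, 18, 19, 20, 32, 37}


Set A = {6, 13, 24, 40}
Set B = {1, 2, 5, 13, 17, 18, 19, 20, 32, 37}
A ∪ B includes all elements in either set.
Elements from A: {6, 13, 24, 40}
Elements from B not already included: {1, 2, 5, 17, 18, 19, 20, 32, 37}
A ∪ B = {1, 2, 5, 6, 13, 17, 18, 19, 20, 24, 32, 37, 40}

{1, 2, 5, 6, 13, 17, 18, 19, 20, 24, 32, 37, 40}


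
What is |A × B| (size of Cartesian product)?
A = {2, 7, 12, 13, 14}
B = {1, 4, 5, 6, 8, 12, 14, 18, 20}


Set A = {2, 7, 12, 13, 14} has 5 elements.
Set B = {1, 4, 5, 6, 8, 12, 14, 18, 20} has 9 elements.
|A × B| = |A| × |B| = 5 × 9 = 45

45


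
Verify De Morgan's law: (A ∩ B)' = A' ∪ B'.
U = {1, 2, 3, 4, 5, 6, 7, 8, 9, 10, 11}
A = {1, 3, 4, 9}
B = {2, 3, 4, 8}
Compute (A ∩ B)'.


U = {1, 2, 3, 4, 5, 6, 7, 8, 9, 10, 11}
A = {1, 3, 4, 9}, B = {2, 3, 4, 8}
A ∩ B = {3, 4}
(A ∩ B)' = U \ (A ∩ B) = {1, 2, 5, 6, 7, 8, 9, 10, 11}
Verification via A' ∪ B': A' = {2, 5, 6, 7, 8, 10, 11}, B' = {1, 5, 6, 7, 9, 10, 11}
A' ∪ B' = {1, 2, 5, 6, 7, 8, 9, 10, 11} ✓

{1, 2, 5, 6, 7, 8, 9, 10, 11}


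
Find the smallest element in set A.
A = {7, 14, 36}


Set A = {7, 14, 36}
Elements in ascending order: 7, 14, 36
The smallest element is 7.

7


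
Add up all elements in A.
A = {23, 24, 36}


Set A = {23, 24, 36}
Sum = 23 + 24 + 36 = 83

83


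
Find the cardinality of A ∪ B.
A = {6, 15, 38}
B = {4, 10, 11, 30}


Set A = {6, 15, 38}, |A| = 3
Set B = {4, 10, 11, 30}, |B| = 4
A ∩ B = {}, |A ∩ B| = 0
|A ∪ B| = |A| + |B| - |A ∩ B| = 3 + 4 - 0 = 7

7


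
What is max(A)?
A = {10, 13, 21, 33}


Set A = {10, 13, 21, 33}
Elements in ascending order: 10, 13, 21, 33
The largest element is 33.

33


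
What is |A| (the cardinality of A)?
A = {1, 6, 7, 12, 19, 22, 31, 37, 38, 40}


Set A = {1, 6, 7, 12, 19, 22, 31, 37, 38, 40}
Listing elements: 1, 6, 7, 12, 19, 22, 31, 37, 38, 40
Counting: 10 elements
|A| = 10

10


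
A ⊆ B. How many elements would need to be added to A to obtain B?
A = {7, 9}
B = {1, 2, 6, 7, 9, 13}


Set A = {7, 9}, |A| = 2
Set B = {1, 2, 6, 7, 9, 13}, |B| = 6
Since A ⊆ B: B \ A = {1, 2, 6, 13}
|B| - |A| = 6 - 2 = 4

4


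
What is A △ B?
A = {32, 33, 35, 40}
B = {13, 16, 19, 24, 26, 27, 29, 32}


Set A = {32, 33, 35, 40}
Set B = {13, 16, 19, 24, 26, 27, 29, 32}
A △ B = (A \ B) ∪ (B \ A)
Elements in A but not B: {33, 35, 40}
Elements in B but not A: {13, 16, 19, 24, 26, 27, 29}
A △ B = {13, 16, 19, 24, 26, 27, 29, 33, 35, 40}

{13, 16, 19, 24, 26, 27, 29, 33, 35, 40}


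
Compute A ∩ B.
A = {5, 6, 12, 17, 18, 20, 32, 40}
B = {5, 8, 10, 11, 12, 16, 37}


Set A = {5, 6, 12, 17, 18, 20, 32, 40}
Set B = {5, 8, 10, 11, 12, 16, 37}
A ∩ B includes only elements in both sets.
Check each element of A against B:
5 ✓, 6 ✗, 12 ✓, 17 ✗, 18 ✗, 20 ✗, 32 ✗, 40 ✗
A ∩ B = {5, 12}

{5, 12}


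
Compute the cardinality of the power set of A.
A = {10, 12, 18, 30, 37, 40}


Set A = {10, 12, 18, 30, 37, 40}
|A| = 6
The power set P(A) contains all subsets of A.
|P(A)| = 2^|A| = 2^6 = 64

64


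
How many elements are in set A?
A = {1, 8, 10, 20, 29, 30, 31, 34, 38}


Set A = {1, 8, 10, 20, 29, 30, 31, 34, 38}
Listing elements: 1, 8, 10, 20, 29, 30, 31, 34, 38
Counting: 9 elements
|A| = 9

9


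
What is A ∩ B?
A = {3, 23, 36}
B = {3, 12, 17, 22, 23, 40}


Set A = {3, 23, 36}
Set B = {3, 12, 17, 22, 23, 40}
A ∩ B includes only elements in both sets.
Check each element of A against B:
3 ✓, 23 ✓, 36 ✗
A ∩ B = {3, 23}

{3, 23}


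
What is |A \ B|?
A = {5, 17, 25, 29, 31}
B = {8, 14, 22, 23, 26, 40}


Set A = {5, 17, 25, 29, 31}
Set B = {8, 14, 22, 23, 26, 40}
A \ B = {5, 17, 25, 29, 31}
|A \ B| = 5

5


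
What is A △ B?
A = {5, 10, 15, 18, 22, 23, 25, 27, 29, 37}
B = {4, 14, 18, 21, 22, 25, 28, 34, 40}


Set A = {5, 10, 15, 18, 22, 23, 25, 27, 29, 37}
Set B = {4, 14, 18, 21, 22, 25, 28, 34, 40}
A △ B = (A \ B) ∪ (B \ A)
Elements in A but not B: {5, 10, 15, 23, 27, 29, 37}
Elements in B but not A: {4, 14, 21, 28, 34, 40}
A △ B = {4, 5, 10, 14, 15, 21, 23, 27, 28, 29, 34, 37, 40}

{4, 5, 10, 14, 15, 21, 23, 27, 28, 29, 34, 37, 40}


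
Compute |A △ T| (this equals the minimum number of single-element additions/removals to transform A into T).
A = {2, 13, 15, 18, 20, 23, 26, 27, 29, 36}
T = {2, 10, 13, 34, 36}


Set A = {2, 13, 15, 18, 20, 23, 26, 27, 29, 36}
Set T = {2, 10, 13, 34, 36}
Elements to remove from A (in A, not in T): {15, 18, 20, 23, 26, 27, 29} → 7 removals
Elements to add to A (in T, not in A): {10, 34} → 2 additions
Total edits = 7 + 2 = 9

9


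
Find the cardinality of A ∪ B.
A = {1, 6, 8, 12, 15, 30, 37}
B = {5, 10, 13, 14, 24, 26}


Set A = {1, 6, 8, 12, 15, 30, 37}, |A| = 7
Set B = {5, 10, 13, 14, 24, 26}, |B| = 6
A ∩ B = {}, |A ∩ B| = 0
|A ∪ B| = |A| + |B| - |A ∩ B| = 7 + 6 - 0 = 13

13


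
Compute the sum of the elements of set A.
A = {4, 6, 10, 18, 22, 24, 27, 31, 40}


Set A = {4, 6, 10, 18, 22, 24, 27, 31, 40}
Sum = 4 + 6 + 10 + 18 + 22 + 24 + 27 + 31 + 40 = 182

182


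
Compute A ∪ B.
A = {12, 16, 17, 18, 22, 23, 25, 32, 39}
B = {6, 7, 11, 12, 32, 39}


Set A = {12, 16, 17, 18, 22, 23, 25, 32, 39}
Set B = {6, 7, 11, 12, 32, 39}
A ∪ B includes all elements in either set.
Elements from A: {12, 16, 17, 18, 22, 23, 25, 32, 39}
Elements from B not already included: {6, 7, 11}
A ∪ B = {6, 7, 11, 12, 16, 17, 18, 22, 23, 25, 32, 39}

{6, 7, 11, 12, 16, 17, 18, 22, 23, 25, 32, 39}


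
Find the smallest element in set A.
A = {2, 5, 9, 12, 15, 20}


Set A = {2, 5, 9, 12, 15, 20}
Elements in ascending order: 2, 5, 9, 12, 15, 20
The smallest element is 2.

2


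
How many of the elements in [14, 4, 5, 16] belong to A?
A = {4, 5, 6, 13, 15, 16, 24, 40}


Set A = {4, 5, 6, 13, 15, 16, 24, 40}
Candidates: [14, 4, 5, 16]
Check each candidate:
14 ∉ A, 4 ∈ A, 5 ∈ A, 16 ∈ A
Count of candidates in A: 3

3


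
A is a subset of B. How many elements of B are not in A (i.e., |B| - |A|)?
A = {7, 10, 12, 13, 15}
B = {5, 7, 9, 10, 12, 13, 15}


Set A = {7, 10, 12, 13, 15}, |A| = 5
Set B = {5, 7, 9, 10, 12, 13, 15}, |B| = 7
Since A ⊆ B: B \ A = {5, 9}
|B| - |A| = 7 - 5 = 2

2


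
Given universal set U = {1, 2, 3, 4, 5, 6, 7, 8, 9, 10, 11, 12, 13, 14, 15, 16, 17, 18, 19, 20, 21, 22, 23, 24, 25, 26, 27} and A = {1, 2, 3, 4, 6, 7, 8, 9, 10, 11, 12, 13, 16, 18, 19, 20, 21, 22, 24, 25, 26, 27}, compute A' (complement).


Universal set U = {1, 2, 3, 4, 5, 6, 7, 8, 9, 10, 11, 12, 13, 14, 15, 16, 17, 18, 19, 20, 21, 22, 23, 24, 25, 26, 27}
Set A = {1, 2, 3, 4, 6, 7, 8, 9, 10, 11, 12, 13, 16, 18, 19, 20, 21, 22, 24, 25, 26, 27}
A' = U \ A = elements in U but not in A
Checking each element of U:
1 (in A, exclude), 2 (in A, exclude), 3 (in A, exclude), 4 (in A, exclude), 5 (not in A, include), 6 (in A, exclude), 7 (in A, exclude), 8 (in A, exclude), 9 (in A, exclude), 10 (in A, exclude), 11 (in A, exclude), 12 (in A, exclude), 13 (in A, exclude), 14 (not in A, include), 15 (not in A, include), 16 (in A, exclude), 17 (not in A, include), 18 (in A, exclude), 19 (in A, exclude), 20 (in A, exclude), 21 (in A, exclude), 22 (in A, exclude), 23 (not in A, include), 24 (in A, exclude), 25 (in A, exclude), 26 (in A, exclude), 27 (in A, exclude)
A' = {5, 14, 15, 17, 23}

{5, 14, 15, 17, 23}


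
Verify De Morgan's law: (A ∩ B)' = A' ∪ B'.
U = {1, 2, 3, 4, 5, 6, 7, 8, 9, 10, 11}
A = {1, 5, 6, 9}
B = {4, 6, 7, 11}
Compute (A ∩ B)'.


U = {1, 2, 3, 4, 5, 6, 7, 8, 9, 10, 11}
A = {1, 5, 6, 9}, B = {4, 6, 7, 11}
A ∩ B = {6}
(A ∩ B)' = U \ (A ∩ B) = {1, 2, 3, 4, 5, 7, 8, 9, 10, 11}
Verification via A' ∪ B': A' = {2, 3, 4, 7, 8, 10, 11}, B' = {1, 2, 3, 5, 8, 9, 10}
A' ∪ B' = {1, 2, 3, 4, 5, 7, 8, 9, 10, 11} ✓

{1, 2, 3, 4, 5, 7, 8, 9, 10, 11}


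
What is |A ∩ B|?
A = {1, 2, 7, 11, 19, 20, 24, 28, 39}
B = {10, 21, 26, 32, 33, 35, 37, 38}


Set A = {1, 2, 7, 11, 19, 20, 24, 28, 39}
Set B = {10, 21, 26, 32, 33, 35, 37, 38}
A ∩ B = {}
|A ∩ B| = 0

0


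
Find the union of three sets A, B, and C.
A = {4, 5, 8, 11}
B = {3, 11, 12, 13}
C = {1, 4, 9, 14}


Set A = {4, 5, 8, 11}
Set B = {3, 11, 12, 13}
Set C = {1, 4, 9, 14}
First, A ∪ B = {3, 4, 5, 8, 11, 12, 13}
Then, (A ∪ B) ∪ C = {1, 3, 4, 5, 8, 9, 11, 12, 13, 14}

{1, 3, 4, 5, 8, 9, 11, 12, 13, 14}


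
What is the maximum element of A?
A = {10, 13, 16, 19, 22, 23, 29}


Set A = {10, 13, 16, 19, 22, 23, 29}
Elements in ascending order: 10, 13, 16, 19, 22, 23, 29
The largest element is 29.

29


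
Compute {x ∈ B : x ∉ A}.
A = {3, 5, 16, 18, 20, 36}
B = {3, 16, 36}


Set A = {3, 5, 16, 18, 20, 36}
Set B = {3, 16, 36}
Check each element of B against A:
3 ∈ A, 16 ∈ A, 36 ∈ A
Elements of B not in A: {}

{}


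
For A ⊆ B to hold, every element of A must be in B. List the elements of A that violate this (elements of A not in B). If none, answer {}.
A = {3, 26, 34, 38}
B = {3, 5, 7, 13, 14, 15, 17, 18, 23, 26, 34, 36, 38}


Set A = {3, 26, 34, 38}
Set B = {3, 5, 7, 13, 14, 15, 17, 18, 23, 26, 34, 36, 38}
Check each element of A against B:
3 ∈ B, 26 ∈ B, 34 ∈ B, 38 ∈ B
Elements of A not in B: {}

{}


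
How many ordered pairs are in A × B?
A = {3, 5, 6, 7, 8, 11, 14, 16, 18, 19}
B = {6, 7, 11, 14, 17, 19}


Set A = {3, 5, 6, 7, 8, 11, 14, 16, 18, 19} has 10 elements.
Set B = {6, 7, 11, 14, 17, 19} has 6 elements.
|A × B| = |A| × |B| = 10 × 6 = 60

60


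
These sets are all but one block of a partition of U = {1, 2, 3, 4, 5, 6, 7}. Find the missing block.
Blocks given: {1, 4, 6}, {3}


U = {1, 2, 3, 4, 5, 6, 7}
Shown blocks: {1, 4, 6}, {3}
A partition's blocks are pairwise disjoint and cover U, so the missing block = U \ (union of shown blocks).
Union of shown blocks: {1, 3, 4, 6}
Missing block = U \ (union) = {2, 5, 7}

{2, 5, 7}


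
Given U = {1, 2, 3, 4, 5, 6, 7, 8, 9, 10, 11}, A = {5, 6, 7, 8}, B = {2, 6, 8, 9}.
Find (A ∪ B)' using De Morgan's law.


U = {1, 2, 3, 4, 5, 6, 7, 8, 9, 10, 11}
A = {5, 6, 7, 8}, B = {2, 6, 8, 9}
A ∪ B = {2, 5, 6, 7, 8, 9}
(A ∪ B)' = U \ (A ∪ B) = {1, 3, 4, 10, 11}
Verification via A' ∩ B': A' = {1, 2, 3, 4, 9, 10, 11}, B' = {1, 3, 4, 5, 7, 10, 11}
A' ∩ B' = {1, 3, 4, 10, 11} ✓

{1, 3, 4, 10, 11}


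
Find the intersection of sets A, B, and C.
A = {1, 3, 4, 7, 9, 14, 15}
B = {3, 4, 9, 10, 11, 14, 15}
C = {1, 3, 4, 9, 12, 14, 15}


Set A = {1, 3, 4, 7, 9, 14, 15}
Set B = {3, 4, 9, 10, 11, 14, 15}
Set C = {1, 3, 4, 9, 12, 14, 15}
First, A ∩ B = {3, 4, 9, 14, 15}
Then, (A ∩ B) ∩ C = {3, 4, 9, 14, 15}

{3, 4, 9, 14, 15}


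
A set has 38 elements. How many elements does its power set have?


The set has 38 elements.
The power set contains all possible subsets.
|P(A)| = 2^|A| = 2^38 = 274877906944

274877906944


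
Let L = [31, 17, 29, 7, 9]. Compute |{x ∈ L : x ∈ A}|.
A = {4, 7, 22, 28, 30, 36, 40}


Set A = {4, 7, 22, 28, 30, 36, 40}
Candidates: [31, 17, 29, 7, 9]
Check each candidate:
31 ∉ A, 17 ∉ A, 29 ∉ A, 7 ∈ A, 9 ∉ A
Count of candidates in A: 1

1


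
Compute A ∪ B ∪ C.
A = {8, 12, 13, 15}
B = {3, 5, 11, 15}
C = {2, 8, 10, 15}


Set A = {8, 12, 13, 15}
Set B = {3, 5, 11, 15}
Set C = {2, 8, 10, 15}
First, A ∪ B = {3, 5, 8, 11, 12, 13, 15}
Then, (A ∪ B) ∪ C = {2, 3, 5, 8, 10, 11, 12, 13, 15}

{2, 3, 5, 8, 10, 11, 12, 13, 15}


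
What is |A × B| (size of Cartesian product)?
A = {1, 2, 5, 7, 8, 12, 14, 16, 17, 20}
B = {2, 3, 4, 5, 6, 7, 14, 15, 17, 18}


Set A = {1, 2, 5, 7, 8, 12, 14, 16, 17, 20} has 10 elements.
Set B = {2, 3, 4, 5, 6, 7, 14, 15, 17, 18} has 10 elements.
|A × B| = |A| × |B| = 10 × 10 = 100

100


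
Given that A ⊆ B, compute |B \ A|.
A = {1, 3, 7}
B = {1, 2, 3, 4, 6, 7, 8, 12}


Set A = {1, 3, 7}, |A| = 3
Set B = {1, 2, 3, 4, 6, 7, 8, 12}, |B| = 8
Since A ⊆ B: B \ A = {2, 4, 6, 8, 12}
|B| - |A| = 8 - 3 = 5

5


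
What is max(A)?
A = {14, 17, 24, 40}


Set A = {14, 17, 24, 40}
Elements in ascending order: 14, 17, 24, 40
The largest element is 40.

40


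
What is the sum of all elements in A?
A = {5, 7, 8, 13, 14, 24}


Set A = {5, 7, 8, 13, 14, 24}
Sum = 5 + 7 + 8 + 13 + 14 + 24 = 71

71


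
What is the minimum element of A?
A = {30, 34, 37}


Set A = {30, 34, 37}
Elements in ascending order: 30, 34, 37
The smallest element is 30.

30


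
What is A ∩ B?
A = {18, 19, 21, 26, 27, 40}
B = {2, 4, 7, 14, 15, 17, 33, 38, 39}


Set A = {18, 19, 21, 26, 27, 40}
Set B = {2, 4, 7, 14, 15, 17, 33, 38, 39}
A ∩ B includes only elements in both sets.
Check each element of A against B:
18 ✗, 19 ✗, 21 ✗, 26 ✗, 27 ✗, 40 ✗
A ∩ B = {}

{}


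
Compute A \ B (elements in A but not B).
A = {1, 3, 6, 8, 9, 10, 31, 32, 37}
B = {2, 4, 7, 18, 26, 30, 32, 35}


Set A = {1, 3, 6, 8, 9, 10, 31, 32, 37}
Set B = {2, 4, 7, 18, 26, 30, 32, 35}
A \ B includes elements in A that are not in B.
Check each element of A:
1 (not in B, keep), 3 (not in B, keep), 6 (not in B, keep), 8 (not in B, keep), 9 (not in B, keep), 10 (not in B, keep), 31 (not in B, keep), 32 (in B, remove), 37 (not in B, keep)
A \ B = {1, 3, 6, 8, 9, 10, 31, 37}

{1, 3, 6, 8, 9, 10, 31, 37}


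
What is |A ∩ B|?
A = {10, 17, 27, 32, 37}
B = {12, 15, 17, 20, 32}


Set A = {10, 17, 27, 32, 37}
Set B = {12, 15, 17, 20, 32}
A ∩ B = {17, 32}
|A ∩ B| = 2

2


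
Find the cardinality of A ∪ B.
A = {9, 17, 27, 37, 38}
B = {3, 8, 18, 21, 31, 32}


Set A = {9, 17, 27, 37, 38}, |A| = 5
Set B = {3, 8, 18, 21, 31, 32}, |B| = 6
A ∩ B = {}, |A ∩ B| = 0
|A ∪ B| = |A| + |B| - |A ∩ B| = 5 + 6 - 0 = 11

11


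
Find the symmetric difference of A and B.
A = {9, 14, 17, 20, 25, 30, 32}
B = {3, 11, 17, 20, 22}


Set A = {9, 14, 17, 20, 25, 30, 32}
Set B = {3, 11, 17, 20, 22}
A △ B = (A \ B) ∪ (B \ A)
Elements in A but not B: {9, 14, 25, 30, 32}
Elements in B but not A: {3, 11, 22}
A △ B = {3, 9, 11, 14, 22, 25, 30, 32}

{3, 9, 11, 14, 22, 25, 30, 32}


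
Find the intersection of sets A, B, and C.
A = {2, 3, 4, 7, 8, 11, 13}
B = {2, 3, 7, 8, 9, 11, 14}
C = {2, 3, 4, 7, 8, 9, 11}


Set A = {2, 3, 4, 7, 8, 11, 13}
Set B = {2, 3, 7, 8, 9, 11, 14}
Set C = {2, 3, 4, 7, 8, 9, 11}
First, A ∩ B = {2, 3, 7, 8, 11}
Then, (A ∩ B) ∩ C = {2, 3, 7, 8, 11}

{2, 3, 7, 8, 11}


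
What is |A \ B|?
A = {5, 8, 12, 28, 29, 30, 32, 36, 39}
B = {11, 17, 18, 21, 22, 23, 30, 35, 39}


Set A = {5, 8, 12, 28, 29, 30, 32, 36, 39}
Set B = {11, 17, 18, 21, 22, 23, 30, 35, 39}
A \ B = {5, 8, 12, 28, 29, 32, 36}
|A \ B| = 7

7


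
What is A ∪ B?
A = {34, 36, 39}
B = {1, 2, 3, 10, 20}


Set A = {34, 36, 39}
Set B = {1, 2, 3, 10, 20}
A ∪ B includes all elements in either set.
Elements from A: {34, 36, 39}
Elements from B not already included: {1, 2, 3, 10, 20}
A ∪ B = {1, 2, 3, 10, 20, 34, 36, 39}

{1, 2, 3, 10, 20, 34, 36, 39}


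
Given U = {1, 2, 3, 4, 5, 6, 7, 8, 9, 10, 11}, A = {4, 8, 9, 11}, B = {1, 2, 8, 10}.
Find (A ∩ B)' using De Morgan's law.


U = {1, 2, 3, 4, 5, 6, 7, 8, 9, 10, 11}
A = {4, 8, 9, 11}, B = {1, 2, 8, 10}
A ∩ B = {8}
(A ∩ B)' = U \ (A ∩ B) = {1, 2, 3, 4, 5, 6, 7, 9, 10, 11}
Verification via A' ∪ B': A' = {1, 2, 3, 5, 6, 7, 10}, B' = {3, 4, 5, 6, 7, 9, 11}
A' ∪ B' = {1, 2, 3, 4, 5, 6, 7, 9, 10, 11} ✓

{1, 2, 3, 4, 5, 6, 7, 9, 10, 11}


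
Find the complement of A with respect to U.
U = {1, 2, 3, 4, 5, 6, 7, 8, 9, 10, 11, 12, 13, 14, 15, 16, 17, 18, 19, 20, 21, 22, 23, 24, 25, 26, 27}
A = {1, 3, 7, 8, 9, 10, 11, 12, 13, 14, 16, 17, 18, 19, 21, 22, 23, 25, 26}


Universal set U = {1, 2, 3, 4, 5, 6, 7, 8, 9, 10, 11, 12, 13, 14, 15, 16, 17, 18, 19, 20, 21, 22, 23, 24, 25, 26, 27}
Set A = {1, 3, 7, 8, 9, 10, 11, 12, 13, 14, 16, 17, 18, 19, 21, 22, 23, 25, 26}
A' = U \ A = elements in U but not in A
Checking each element of U:
1 (in A, exclude), 2 (not in A, include), 3 (in A, exclude), 4 (not in A, include), 5 (not in A, include), 6 (not in A, include), 7 (in A, exclude), 8 (in A, exclude), 9 (in A, exclude), 10 (in A, exclude), 11 (in A, exclude), 12 (in A, exclude), 13 (in A, exclude), 14 (in A, exclude), 15 (not in A, include), 16 (in A, exclude), 17 (in A, exclude), 18 (in A, exclude), 19 (in A, exclude), 20 (not in A, include), 21 (in A, exclude), 22 (in A, exclude), 23 (in A, exclude), 24 (not in A, include), 25 (in A, exclude), 26 (in A, exclude), 27 (not in A, include)
A' = {2, 4, 5, 6, 15, 20, 24, 27}

{2, 4, 5, 6, 15, 20, 24, 27}


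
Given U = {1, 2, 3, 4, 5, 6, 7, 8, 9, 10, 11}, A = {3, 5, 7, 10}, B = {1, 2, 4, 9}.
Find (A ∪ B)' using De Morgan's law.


U = {1, 2, 3, 4, 5, 6, 7, 8, 9, 10, 11}
A = {3, 5, 7, 10}, B = {1, 2, 4, 9}
A ∪ B = {1, 2, 3, 4, 5, 7, 9, 10}
(A ∪ B)' = U \ (A ∪ B) = {6, 8, 11}
Verification via A' ∩ B': A' = {1, 2, 4, 6, 8, 9, 11}, B' = {3, 5, 6, 7, 8, 10, 11}
A' ∩ B' = {6, 8, 11} ✓

{6, 8, 11}


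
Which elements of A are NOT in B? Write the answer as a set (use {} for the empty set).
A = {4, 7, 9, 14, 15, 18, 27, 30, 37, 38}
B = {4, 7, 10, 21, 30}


Set A = {4, 7, 9, 14, 15, 18, 27, 30, 37, 38}
Set B = {4, 7, 10, 21, 30}
Check each element of A against B:
4 ∈ B, 7 ∈ B, 9 ∉ B (include), 14 ∉ B (include), 15 ∉ B (include), 18 ∉ B (include), 27 ∉ B (include), 30 ∈ B, 37 ∉ B (include), 38 ∉ B (include)
Elements of A not in B: {9, 14, 15, 18, 27, 37, 38}

{9, 14, 15, 18, 27, 37, 38}


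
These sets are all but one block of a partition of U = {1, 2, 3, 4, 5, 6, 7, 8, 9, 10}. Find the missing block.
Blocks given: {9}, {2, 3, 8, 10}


U = {1, 2, 3, 4, 5, 6, 7, 8, 9, 10}
Shown blocks: {9}, {2, 3, 8, 10}
A partition's blocks are pairwise disjoint and cover U, so the missing block = U \ (union of shown blocks).
Union of shown blocks: {2, 3, 8, 9, 10}
Missing block = U \ (union) = {1, 4, 5, 6, 7}

{1, 4, 5, 6, 7}


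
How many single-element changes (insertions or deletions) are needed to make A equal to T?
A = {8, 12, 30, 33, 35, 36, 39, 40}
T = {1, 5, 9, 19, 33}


Set A = {8, 12, 30, 33, 35, 36, 39, 40}
Set T = {1, 5, 9, 19, 33}
Elements to remove from A (in A, not in T): {8, 12, 30, 35, 36, 39, 40} → 7 removals
Elements to add to A (in T, not in A): {1, 5, 9, 19} → 4 additions
Total edits = 7 + 4 = 11

11


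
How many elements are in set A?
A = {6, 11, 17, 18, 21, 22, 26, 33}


Set A = {6, 11, 17, 18, 21, 22, 26, 33}
Listing elements: 6, 11, 17, 18, 21, 22, 26, 33
Counting: 8 elements
|A| = 8

8


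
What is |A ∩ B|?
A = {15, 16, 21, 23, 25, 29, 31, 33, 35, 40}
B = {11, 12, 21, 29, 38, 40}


Set A = {15, 16, 21, 23, 25, 29, 31, 33, 35, 40}
Set B = {11, 12, 21, 29, 38, 40}
A ∩ B = {21, 29, 40}
|A ∩ B| = 3

3


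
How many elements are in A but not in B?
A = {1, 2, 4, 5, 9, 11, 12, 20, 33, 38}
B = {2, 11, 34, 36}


Set A = {1, 2, 4, 5, 9, 11, 12, 20, 33, 38}
Set B = {2, 11, 34, 36}
A \ B = {1, 4, 5, 9, 12, 20, 33, 38}
|A \ B| = 8

8


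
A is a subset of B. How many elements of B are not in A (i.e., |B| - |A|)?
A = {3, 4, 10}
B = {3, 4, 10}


Set A = {3, 4, 10}, |A| = 3
Set B = {3, 4, 10}, |B| = 3
Since A ⊆ B: B \ A = {}
|B| - |A| = 3 - 3 = 0

0


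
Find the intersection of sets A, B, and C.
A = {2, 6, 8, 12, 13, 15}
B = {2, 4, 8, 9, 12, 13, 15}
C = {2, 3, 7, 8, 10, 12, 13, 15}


Set A = {2, 6, 8, 12, 13, 15}
Set B = {2, 4, 8, 9, 12, 13, 15}
Set C = {2, 3, 7, 8, 10, 12, 13, 15}
First, A ∩ B = {2, 8, 12, 13, 15}
Then, (A ∩ B) ∩ C = {2, 8, 12, 13, 15}

{2, 8, 12, 13, 15}


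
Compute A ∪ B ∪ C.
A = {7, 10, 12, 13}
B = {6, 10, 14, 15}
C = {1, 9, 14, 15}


Set A = {7, 10, 12, 13}
Set B = {6, 10, 14, 15}
Set C = {1, 9, 14, 15}
First, A ∪ B = {6, 7, 10, 12, 13, 14, 15}
Then, (A ∪ B) ∪ C = {1, 6, 7, 9, 10, 12, 13, 14, 15}

{1, 6, 7, 9, 10, 12, 13, 14, 15}


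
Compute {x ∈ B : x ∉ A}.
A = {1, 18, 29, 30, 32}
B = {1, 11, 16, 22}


Set A = {1, 18, 29, 30, 32}
Set B = {1, 11, 16, 22}
Check each element of B against A:
1 ∈ A, 11 ∉ A (include), 16 ∉ A (include), 22 ∉ A (include)
Elements of B not in A: {11, 16, 22}

{11, 16, 22}


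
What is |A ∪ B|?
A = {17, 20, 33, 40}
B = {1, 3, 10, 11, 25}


Set A = {17, 20, 33, 40}, |A| = 4
Set B = {1, 3, 10, 11, 25}, |B| = 5
A ∩ B = {}, |A ∩ B| = 0
|A ∪ B| = |A| + |B| - |A ∩ B| = 4 + 5 - 0 = 9

9


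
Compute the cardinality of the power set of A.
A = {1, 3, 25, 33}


Set A = {1, 3, 25, 33}
|A| = 4
The power set P(A) contains all subsets of A.
|P(A)| = 2^|A| = 2^4 = 16

16


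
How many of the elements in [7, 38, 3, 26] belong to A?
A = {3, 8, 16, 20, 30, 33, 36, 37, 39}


Set A = {3, 8, 16, 20, 30, 33, 36, 37, 39}
Candidates: [7, 38, 3, 26]
Check each candidate:
7 ∉ A, 38 ∉ A, 3 ∈ A, 26 ∉ A
Count of candidates in A: 1

1


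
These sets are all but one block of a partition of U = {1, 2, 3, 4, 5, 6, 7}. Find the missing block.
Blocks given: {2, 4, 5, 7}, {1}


U = {1, 2, 3, 4, 5, 6, 7}
Shown blocks: {2, 4, 5, 7}, {1}
A partition's blocks are pairwise disjoint and cover U, so the missing block = U \ (union of shown blocks).
Union of shown blocks: {1, 2, 4, 5, 7}
Missing block = U \ (union) = {3, 6}

{3, 6}


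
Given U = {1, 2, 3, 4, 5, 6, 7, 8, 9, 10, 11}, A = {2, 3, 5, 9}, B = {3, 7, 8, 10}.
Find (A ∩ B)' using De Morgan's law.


U = {1, 2, 3, 4, 5, 6, 7, 8, 9, 10, 11}
A = {2, 3, 5, 9}, B = {3, 7, 8, 10}
A ∩ B = {3}
(A ∩ B)' = U \ (A ∩ B) = {1, 2, 4, 5, 6, 7, 8, 9, 10, 11}
Verification via A' ∪ B': A' = {1, 4, 6, 7, 8, 10, 11}, B' = {1, 2, 4, 5, 6, 9, 11}
A' ∪ B' = {1, 2, 4, 5, 6, 7, 8, 9, 10, 11} ✓

{1, 2, 4, 5, 6, 7, 8, 9, 10, 11}


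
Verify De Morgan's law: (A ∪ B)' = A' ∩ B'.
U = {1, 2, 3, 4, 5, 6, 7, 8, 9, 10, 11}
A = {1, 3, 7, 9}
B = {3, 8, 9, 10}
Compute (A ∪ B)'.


U = {1, 2, 3, 4, 5, 6, 7, 8, 9, 10, 11}
A = {1, 3, 7, 9}, B = {3, 8, 9, 10}
A ∪ B = {1, 3, 7, 8, 9, 10}
(A ∪ B)' = U \ (A ∪ B) = {2, 4, 5, 6, 11}
Verification via A' ∩ B': A' = {2, 4, 5, 6, 8, 10, 11}, B' = {1, 2, 4, 5, 6, 7, 11}
A' ∩ B' = {2, 4, 5, 6, 11} ✓

{2, 4, 5, 6, 11}


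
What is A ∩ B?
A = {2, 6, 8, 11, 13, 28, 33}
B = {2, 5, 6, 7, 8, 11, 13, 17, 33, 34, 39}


Set A = {2, 6, 8, 11, 13, 28, 33}
Set B = {2, 5, 6, 7, 8, 11, 13, 17, 33, 34, 39}
A ∩ B includes only elements in both sets.
Check each element of A against B:
2 ✓, 6 ✓, 8 ✓, 11 ✓, 13 ✓, 28 ✗, 33 ✓
A ∩ B = {2, 6, 8, 11, 13, 33}

{2, 6, 8, 11, 13, 33}


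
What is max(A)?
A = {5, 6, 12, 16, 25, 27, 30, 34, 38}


Set A = {5, 6, 12, 16, 25, 27, 30, 34, 38}
Elements in ascending order: 5, 6, 12, 16, 25, 27, 30, 34, 38
The largest element is 38.

38


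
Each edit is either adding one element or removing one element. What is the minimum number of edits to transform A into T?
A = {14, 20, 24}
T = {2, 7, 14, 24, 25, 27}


Set A = {14, 20, 24}
Set T = {2, 7, 14, 24, 25, 27}
Elements to remove from A (in A, not in T): {20} → 1 removals
Elements to add to A (in T, not in A): {2, 7, 25, 27} → 4 additions
Total edits = 1 + 4 = 5

5


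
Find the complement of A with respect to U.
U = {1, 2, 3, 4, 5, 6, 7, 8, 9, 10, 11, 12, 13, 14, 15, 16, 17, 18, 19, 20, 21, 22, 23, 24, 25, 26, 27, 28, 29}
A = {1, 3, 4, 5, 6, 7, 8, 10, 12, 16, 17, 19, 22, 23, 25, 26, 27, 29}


Universal set U = {1, 2, 3, 4, 5, 6, 7, 8, 9, 10, 11, 12, 13, 14, 15, 16, 17, 18, 19, 20, 21, 22, 23, 24, 25, 26, 27, 28, 29}
Set A = {1, 3, 4, 5, 6, 7, 8, 10, 12, 16, 17, 19, 22, 23, 25, 26, 27, 29}
A' = U \ A = elements in U but not in A
Checking each element of U:
1 (in A, exclude), 2 (not in A, include), 3 (in A, exclude), 4 (in A, exclude), 5 (in A, exclude), 6 (in A, exclude), 7 (in A, exclude), 8 (in A, exclude), 9 (not in A, include), 10 (in A, exclude), 11 (not in A, include), 12 (in A, exclude), 13 (not in A, include), 14 (not in A, include), 15 (not in A, include), 16 (in A, exclude), 17 (in A, exclude), 18 (not in A, include), 19 (in A, exclude), 20 (not in A, include), 21 (not in A, include), 22 (in A, exclude), 23 (in A, exclude), 24 (not in A, include), 25 (in A, exclude), 26 (in A, exclude), 27 (in A, exclude), 28 (not in A, include), 29 (in A, exclude)
A' = {2, 9, 11, 13, 14, 15, 18, 20, 21, 24, 28}

{2, 9, 11, 13, 14, 15, 18, 20, 21, 24, 28}


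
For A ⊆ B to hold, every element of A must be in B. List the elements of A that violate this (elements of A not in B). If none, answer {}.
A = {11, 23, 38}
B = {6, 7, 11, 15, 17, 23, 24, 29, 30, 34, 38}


Set A = {11, 23, 38}
Set B = {6, 7, 11, 15, 17, 23, 24, 29, 30, 34, 38}
Check each element of A against B:
11 ∈ B, 23 ∈ B, 38 ∈ B
Elements of A not in B: {}

{}


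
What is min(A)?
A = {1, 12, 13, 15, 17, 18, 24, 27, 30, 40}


Set A = {1, 12, 13, 15, 17, 18, 24, 27, 30, 40}
Elements in ascending order: 1, 12, 13, 15, 17, 18, 24, 27, 30, 40
The smallest element is 1.

1


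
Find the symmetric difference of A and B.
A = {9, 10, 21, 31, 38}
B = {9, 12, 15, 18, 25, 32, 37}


Set A = {9, 10, 21, 31, 38}
Set B = {9, 12, 15, 18, 25, 32, 37}
A △ B = (A \ B) ∪ (B \ A)
Elements in A but not B: {10, 21, 31, 38}
Elements in B but not A: {12, 15, 18, 25, 32, 37}
A △ B = {10, 12, 15, 18, 21, 25, 31, 32, 37, 38}

{10, 12, 15, 18, 21, 25, 31, 32, 37, 38}


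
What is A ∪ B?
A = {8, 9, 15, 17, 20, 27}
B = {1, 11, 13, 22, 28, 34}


Set A = {8, 9, 15, 17, 20, 27}
Set B = {1, 11, 13, 22, 28, 34}
A ∪ B includes all elements in either set.
Elements from A: {8, 9, 15, 17, 20, 27}
Elements from B not already included: {1, 11, 13, 22, 28, 34}
A ∪ B = {1, 8, 9, 11, 13, 15, 17, 20, 22, 27, 28, 34}

{1, 8, 9, 11, 13, 15, 17, 20, 22, 27, 28, 34}


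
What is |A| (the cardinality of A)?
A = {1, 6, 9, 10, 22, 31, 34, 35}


Set A = {1, 6, 9, 10, 22, 31, 34, 35}
Listing elements: 1, 6, 9, 10, 22, 31, 34, 35
Counting: 8 elements
|A| = 8

8


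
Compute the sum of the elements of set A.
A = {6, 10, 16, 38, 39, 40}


Set A = {6, 10, 16, 38, 39, 40}
Sum = 6 + 10 + 16 + 38 + 39 + 40 = 149

149


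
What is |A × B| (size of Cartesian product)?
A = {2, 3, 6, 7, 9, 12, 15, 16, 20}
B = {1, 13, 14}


Set A = {2, 3, 6, 7, 9, 12, 15, 16, 20} has 9 elements.
Set B = {1, 13, 14} has 3 elements.
|A × B| = |A| × |B| = 9 × 3 = 27

27


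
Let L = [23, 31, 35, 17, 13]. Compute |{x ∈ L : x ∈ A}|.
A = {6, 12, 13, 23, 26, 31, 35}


Set A = {6, 12, 13, 23, 26, 31, 35}
Candidates: [23, 31, 35, 17, 13]
Check each candidate:
23 ∈ A, 31 ∈ A, 35 ∈ A, 17 ∉ A, 13 ∈ A
Count of candidates in A: 4

4


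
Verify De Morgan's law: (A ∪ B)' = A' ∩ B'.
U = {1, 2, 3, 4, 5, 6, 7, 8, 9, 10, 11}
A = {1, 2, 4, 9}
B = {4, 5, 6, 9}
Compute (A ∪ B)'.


U = {1, 2, 3, 4, 5, 6, 7, 8, 9, 10, 11}
A = {1, 2, 4, 9}, B = {4, 5, 6, 9}
A ∪ B = {1, 2, 4, 5, 6, 9}
(A ∪ B)' = U \ (A ∪ B) = {3, 7, 8, 10, 11}
Verification via A' ∩ B': A' = {3, 5, 6, 7, 8, 10, 11}, B' = {1, 2, 3, 7, 8, 10, 11}
A' ∩ B' = {3, 7, 8, 10, 11} ✓

{3, 7, 8, 10, 11}


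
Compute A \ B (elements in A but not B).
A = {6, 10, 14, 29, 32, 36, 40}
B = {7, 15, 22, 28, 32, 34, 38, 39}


Set A = {6, 10, 14, 29, 32, 36, 40}
Set B = {7, 15, 22, 28, 32, 34, 38, 39}
A \ B includes elements in A that are not in B.
Check each element of A:
6 (not in B, keep), 10 (not in B, keep), 14 (not in B, keep), 29 (not in B, keep), 32 (in B, remove), 36 (not in B, keep), 40 (not in B, keep)
A \ B = {6, 10, 14, 29, 36, 40}

{6, 10, 14, 29, 36, 40}


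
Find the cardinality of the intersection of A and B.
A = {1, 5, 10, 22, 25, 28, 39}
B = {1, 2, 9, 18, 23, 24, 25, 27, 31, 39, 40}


Set A = {1, 5, 10, 22, 25, 28, 39}
Set B = {1, 2, 9, 18, 23, 24, 25, 27, 31, 39, 40}
A ∩ B = {1, 25, 39}
|A ∩ B| = 3

3


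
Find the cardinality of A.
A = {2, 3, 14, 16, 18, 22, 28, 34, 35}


Set A = {2, 3, 14, 16, 18, 22, 28, 34, 35}
Listing elements: 2, 3, 14, 16, 18, 22, 28, 34, 35
Counting: 9 elements
|A| = 9

9


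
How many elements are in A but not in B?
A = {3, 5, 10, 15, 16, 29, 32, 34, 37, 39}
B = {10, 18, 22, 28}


Set A = {3, 5, 10, 15, 16, 29, 32, 34, 37, 39}
Set B = {10, 18, 22, 28}
A \ B = {3, 5, 15, 16, 29, 32, 34, 37, 39}
|A \ B| = 9

9


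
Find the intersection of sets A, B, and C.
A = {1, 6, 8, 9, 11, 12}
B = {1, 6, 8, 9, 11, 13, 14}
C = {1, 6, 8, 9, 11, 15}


Set A = {1, 6, 8, 9, 11, 12}
Set B = {1, 6, 8, 9, 11, 13, 14}
Set C = {1, 6, 8, 9, 11, 15}
First, A ∩ B = {1, 6, 8, 9, 11}
Then, (A ∩ B) ∩ C = {1, 6, 8, 9, 11}

{1, 6, 8, 9, 11}


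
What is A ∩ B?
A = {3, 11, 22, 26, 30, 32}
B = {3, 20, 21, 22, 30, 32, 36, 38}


Set A = {3, 11, 22, 26, 30, 32}
Set B = {3, 20, 21, 22, 30, 32, 36, 38}
A ∩ B includes only elements in both sets.
Check each element of A against B:
3 ✓, 11 ✗, 22 ✓, 26 ✗, 30 ✓, 32 ✓
A ∩ B = {3, 22, 30, 32}

{3, 22, 30, 32}


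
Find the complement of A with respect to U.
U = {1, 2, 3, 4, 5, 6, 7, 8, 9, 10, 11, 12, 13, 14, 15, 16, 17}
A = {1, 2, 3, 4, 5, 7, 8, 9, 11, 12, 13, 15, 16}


Universal set U = {1, 2, 3, 4, 5, 6, 7, 8, 9, 10, 11, 12, 13, 14, 15, 16, 17}
Set A = {1, 2, 3, 4, 5, 7, 8, 9, 11, 12, 13, 15, 16}
A' = U \ A = elements in U but not in A
Checking each element of U:
1 (in A, exclude), 2 (in A, exclude), 3 (in A, exclude), 4 (in A, exclude), 5 (in A, exclude), 6 (not in A, include), 7 (in A, exclude), 8 (in A, exclude), 9 (in A, exclude), 10 (not in A, include), 11 (in A, exclude), 12 (in A, exclude), 13 (in A, exclude), 14 (not in A, include), 15 (in A, exclude), 16 (in A, exclude), 17 (not in A, include)
A' = {6, 10, 14, 17}

{6, 10, 14, 17}


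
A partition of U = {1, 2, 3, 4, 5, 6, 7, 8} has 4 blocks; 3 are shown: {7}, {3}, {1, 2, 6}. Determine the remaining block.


U = {1, 2, 3, 4, 5, 6, 7, 8}
Shown blocks: {7}, {3}, {1, 2, 6}
A partition's blocks are pairwise disjoint and cover U, so the missing block = U \ (union of shown blocks).
Union of shown blocks: {1, 2, 3, 6, 7}
Missing block = U \ (union) = {4, 5, 8}

{4, 5, 8}


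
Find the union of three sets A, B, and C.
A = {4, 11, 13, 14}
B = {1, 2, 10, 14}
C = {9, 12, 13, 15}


Set A = {4, 11, 13, 14}
Set B = {1, 2, 10, 14}
Set C = {9, 12, 13, 15}
First, A ∪ B = {1, 2, 4, 10, 11, 13, 14}
Then, (A ∪ B) ∪ C = {1, 2, 4, 9, 10, 11, 12, 13, 14, 15}

{1, 2, 4, 9, 10, 11, 12, 13, 14, 15}


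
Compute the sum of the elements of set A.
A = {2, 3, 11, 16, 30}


Set A = {2, 3, 11, 16, 30}
Sum = 2 + 3 + 11 + 16 + 30 = 62

62
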